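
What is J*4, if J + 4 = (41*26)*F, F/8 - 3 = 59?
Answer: 2114928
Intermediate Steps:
F = 496 (F = 24 + 8*59 = 24 + 472 = 496)
J = 528732 (J = -4 + (41*26)*496 = -4 + 1066*496 = -4 + 528736 = 528732)
J*4 = 528732*4 = 2114928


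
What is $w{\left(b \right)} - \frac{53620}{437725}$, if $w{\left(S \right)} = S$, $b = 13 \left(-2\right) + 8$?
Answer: $- \frac{1586534}{87545} \approx -18.122$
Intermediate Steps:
$b = -18$ ($b = -26 + 8 = -18$)
$w{\left(b \right)} - \frac{53620}{437725} = -18 - \frac{53620}{437725} = -18 - 53620 \cdot \frac{1}{437725} = -18 - \frac{10724}{87545} = - \frac{1586534}{87545}$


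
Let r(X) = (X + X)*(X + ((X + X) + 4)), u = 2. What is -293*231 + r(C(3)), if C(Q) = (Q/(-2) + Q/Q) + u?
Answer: -135315/2 ≈ -67658.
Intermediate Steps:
C(Q) = 3 - Q/2 (C(Q) = (Q/(-2) + Q/Q) + 2 = (Q*(-½) + 1) + 2 = (-Q/2 + 1) + 2 = (1 - Q/2) + 2 = 3 - Q/2)
r(X) = 2*X*(4 + 3*X) (r(X) = (2*X)*(X + (2*X + 4)) = (2*X)*(X + (4 + 2*X)) = (2*X)*(4 + 3*X) = 2*X*(4 + 3*X))
-293*231 + r(C(3)) = -293*231 + 2*(3 - ½*3)*(4 + 3*(3 - ½*3)) = -67683 + 2*(3 - 3/2)*(4 + 3*(3 - 3/2)) = -67683 + 2*(3/2)*(4 + 3*(3/2)) = -67683 + 2*(3/2)*(4 + 9/2) = -67683 + 2*(3/2)*(17/2) = -67683 + 51/2 = -135315/2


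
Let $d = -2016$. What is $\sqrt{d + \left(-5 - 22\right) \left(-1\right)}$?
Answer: $3 i \sqrt{221} \approx 44.598 i$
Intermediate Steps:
$\sqrt{d + \left(-5 - 22\right) \left(-1\right)} = \sqrt{-2016 + \left(-5 - 22\right) \left(-1\right)} = \sqrt{-2016 - -27} = \sqrt{-2016 + 27} = \sqrt{-1989} = 3 i \sqrt{221}$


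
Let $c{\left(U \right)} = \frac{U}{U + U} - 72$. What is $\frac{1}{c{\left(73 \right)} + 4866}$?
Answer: $\frac{2}{9589} \approx 0.00020857$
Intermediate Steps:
$c{\left(U \right)} = - \frac{143}{2}$ ($c{\left(U \right)} = \frac{U}{2 U} - 72 = \frac{1}{2 U} U - 72 = \frac{1}{2} - 72 = - \frac{143}{2}$)
$\frac{1}{c{\left(73 \right)} + 4866} = \frac{1}{- \frac{143}{2} + 4866} = \frac{1}{\frac{9589}{2}} = \frac{2}{9589}$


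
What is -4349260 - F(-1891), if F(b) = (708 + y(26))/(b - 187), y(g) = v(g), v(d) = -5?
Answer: -9037761577/2078 ≈ -4.3493e+6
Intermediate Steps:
y(g) = -5
F(b) = 703/(-187 + b) (F(b) = (708 - 5)/(b - 187) = 703/(-187 + b))
-4349260 - F(-1891) = -4349260 - 703/(-187 - 1891) = -4349260 - 703/(-2078) = -4349260 - 703*(-1)/2078 = -4349260 - 1*(-703/2078) = -4349260 + 703/2078 = -9037761577/2078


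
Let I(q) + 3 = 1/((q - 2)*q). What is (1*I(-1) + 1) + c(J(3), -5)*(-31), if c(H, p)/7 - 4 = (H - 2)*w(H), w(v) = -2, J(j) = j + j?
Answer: 2599/3 ≈ 866.33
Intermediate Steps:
J(j) = 2*j
I(q) = -3 + 1/(q*(-2 + q)) (I(q) = -3 + 1/((q - 2)*q) = -3 + 1/((-2 + q)*q) = -3 + 1/(q*(-2 + q)))
c(H, p) = 56 - 14*H (c(H, p) = 28 + 7*((H - 2)*(-2)) = 28 + 7*((-2 + H)*(-2)) = 28 + 7*(4 - 2*H) = 28 + (28 - 14*H) = 56 - 14*H)
(1*I(-1) + 1) + c(J(3), -5)*(-31) = (1*((1 - 3*(-1)² + 6*(-1))/((-1)*(-2 - 1))) + 1) + (56 - 28*3)*(-31) = (1*(-1*(1 - 3*1 - 6)/(-3)) + 1) + (56 - 14*6)*(-31) = (1*(-1*(-⅓)*(1 - 3 - 6)) + 1) + (56 - 84)*(-31) = (1*(-1*(-⅓)*(-8)) + 1) - 28*(-31) = (1*(-8/3) + 1) + 868 = (-8/3 + 1) + 868 = -5/3 + 868 = 2599/3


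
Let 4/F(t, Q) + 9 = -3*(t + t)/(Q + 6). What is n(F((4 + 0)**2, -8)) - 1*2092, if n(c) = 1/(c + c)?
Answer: -16697/8 ≈ -2087.1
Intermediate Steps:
F(t, Q) = 4/(-9 - 6*t/(6 + Q)) (F(t, Q) = 4/(-9 - 3*(t + t)/(Q + 6)) = 4/(-9 - 3*2*t/(6 + Q)) = 4/(-9 - 6*t/(6 + Q)))
n(c) = 1/(2*c)
n(F((4 + 0)**2, -8)) - 1*2092 = 1/(2*((4*(-6 - 1*(-8))/(3*(18 + 2*(4 + 0)**2 + 3*(-8)))))) - 1*2092 = 1/(2*((4*(-6 + 8)/(3*(18 + 2*4**2 - 24))))) - 2092 = 1/(2*(((4/3)*2/(18 + 2*16 - 24)))) - 2092 = 1/(2*(((4/3)*2/(18 + 32 - 24)))) - 2092 = 1/(2*(((4/3)*2/26))) - 2092 = 1/(2*(((4/3)*(1/26)*2))) - 2092 = 1/(2*(4/39)) - 2092 = (1/2)*(39/4) - 2092 = 39/8 - 2092 = -16697/8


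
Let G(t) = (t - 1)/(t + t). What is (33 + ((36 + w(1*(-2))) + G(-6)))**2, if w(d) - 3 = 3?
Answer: 822649/144 ≈ 5712.8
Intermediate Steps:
w(d) = 6 (w(d) = 3 + 3 = 6)
G(t) = (-1 + t)/(2*t) (G(t) = (-1 + t)/((2*t)) = (-1 + t)*(1/(2*t)) = (-1 + t)/(2*t))
(33 + ((36 + w(1*(-2))) + G(-6)))**2 = (33 + ((36 + 6) + (1/2)*(-1 - 6)/(-6)))**2 = (33 + (42 + (1/2)*(-1/6)*(-7)))**2 = (33 + (42 + 7/12))**2 = (33 + 511/12)**2 = (907/12)**2 = 822649/144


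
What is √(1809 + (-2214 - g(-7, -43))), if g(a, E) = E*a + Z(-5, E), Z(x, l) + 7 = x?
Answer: I*√694 ≈ 26.344*I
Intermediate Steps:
Z(x, l) = -7 + x
g(a, E) = -12 + E*a (g(a, E) = E*a + (-7 - 5) = E*a - 12 = -12 + E*a)
√(1809 + (-2214 - g(-7, -43))) = √(1809 + (-2214 - (-12 - 43*(-7)))) = √(1809 + (-2214 - (-12 + 301))) = √(1809 + (-2214 - 1*289)) = √(1809 + (-2214 - 289)) = √(1809 - 2503) = √(-694) = I*√694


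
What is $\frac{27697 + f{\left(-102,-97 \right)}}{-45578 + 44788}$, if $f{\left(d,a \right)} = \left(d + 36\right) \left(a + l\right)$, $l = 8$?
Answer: $- \frac{33571}{790} \approx -42.495$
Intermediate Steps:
$f{\left(d,a \right)} = \left(8 + a\right) \left(36 + d\right)$ ($f{\left(d,a \right)} = \left(d + 36\right) \left(a + 8\right) = \left(36 + d\right) \left(8 + a\right) = \left(8 + a\right) \left(36 + d\right)$)
$\frac{27697 + f{\left(-102,-97 \right)}}{-45578 + 44788} = \frac{27697 + \left(288 + 8 \left(-102\right) + 36 \left(-97\right) - -9894\right)}{-45578 + 44788} = \frac{27697 + \left(288 - 816 - 3492 + 9894\right)}{-790} = \left(27697 + 5874\right) \left(- \frac{1}{790}\right) = 33571 \left(- \frac{1}{790}\right) = - \frac{33571}{790}$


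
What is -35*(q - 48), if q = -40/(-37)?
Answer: 60760/37 ≈ 1642.2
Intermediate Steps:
q = 40/37 (q = -40*(-1/37) = 40/37 ≈ 1.0811)
-35*(q - 48) = -35*(40/37 - 48) = -35*(-1736/37) = 60760/37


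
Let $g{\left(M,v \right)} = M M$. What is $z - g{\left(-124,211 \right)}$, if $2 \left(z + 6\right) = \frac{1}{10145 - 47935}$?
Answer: $- \frac{1162571561}{75580} \approx -15382.0$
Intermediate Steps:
$g{\left(M,v \right)} = M^{2}$
$z = - \frac{453481}{75580}$ ($z = -6 + \frac{1}{2 \left(10145 - 47935\right)} = -6 + \frac{1}{2 \left(-37790\right)} = -6 + \frac{1}{2} \left(- \frac{1}{37790}\right) = -6 - \frac{1}{75580} = - \frac{453481}{75580} \approx -6.0$)
$z - g{\left(-124,211 \right)} = - \frac{453481}{75580} - \left(-124\right)^{2} = - \frac{453481}{75580} - 15376 = - \frac{1162571561}{75580}$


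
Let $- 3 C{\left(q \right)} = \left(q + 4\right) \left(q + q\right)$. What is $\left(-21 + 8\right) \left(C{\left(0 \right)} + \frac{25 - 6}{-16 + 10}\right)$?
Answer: $\frac{247}{6} \approx 41.167$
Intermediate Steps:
$C{\left(q \right)} = - \frac{2 q \left(4 + q\right)}{3}$ ($C{\left(q \right)} = - \frac{\left(q + 4\right) \left(q + q\right)}{3} = - \frac{\left(4 + q\right) 2 q}{3} = - \frac{2 q \left(4 + q\right)}{3}$)
$\left(-21 + 8\right) \left(C{\left(0 \right)} + \frac{25 - 6}{-16 + 10}\right) = \left(-21 + 8\right) \left(\left(- \frac{2}{3}\right) 0 \left(4 + 0\right) + \frac{25 - 6}{-16 + 10}\right) = - 13 \left(\left(- \frac{2}{3}\right) 0 \cdot 4 + \frac{19}{-6}\right) = - 13 \left(0 + 19 \left(- \frac{1}{6}\right)\right) = - 13 \left(0 - \frac{19}{6}\right) = \left(-13\right) \left(- \frac{19}{6}\right) = \frac{247}{6}$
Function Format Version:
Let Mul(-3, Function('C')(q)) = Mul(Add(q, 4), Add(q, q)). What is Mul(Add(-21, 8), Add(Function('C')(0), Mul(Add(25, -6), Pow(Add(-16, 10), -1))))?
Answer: Rational(247, 6) ≈ 41.167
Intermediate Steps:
Function('C')(q) = Mul(Rational(-2, 3), q, Add(4, q)) (Function('C')(q) = Mul(Rational(-1, 3), Mul(Add(q, 4), Add(q, q))) = Mul(Rational(-1, 3), Mul(Add(4, q), Mul(2, q))) = Mul(Rational(-1, 3), Mul(2, q, Add(4, q))) = Mul(Rational(-2, 3), q, Add(4, q)))
Mul(Add(-21, 8), Add(Function('C')(0), Mul(Add(25, -6), Pow(Add(-16, 10), -1)))) = Mul(Add(-21, 8), Add(Mul(Rational(-2, 3), 0, Add(4, 0)), Mul(Add(25, -6), Pow(Add(-16, 10), -1)))) = Mul(-13, Add(Mul(Rational(-2, 3), 0, 4), Mul(19, Pow(-6, -1)))) = Mul(-13, Add(0, Mul(19, Rational(-1, 6)))) = Mul(-13, Add(0, Rational(-19, 6))) = Mul(-13, Rational(-19, 6)) = Rational(247, 6)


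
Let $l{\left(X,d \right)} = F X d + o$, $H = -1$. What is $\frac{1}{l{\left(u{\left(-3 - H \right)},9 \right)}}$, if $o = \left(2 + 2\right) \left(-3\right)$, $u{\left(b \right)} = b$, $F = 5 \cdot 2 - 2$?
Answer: $- \frac{1}{156} \approx -0.0064103$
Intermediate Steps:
$F = 8$ ($F = 10 - 2 = 8$)
$o = -12$ ($o = 4 \left(-3\right) = -12$)
$l{\left(X,d \right)} = -12 + 8 X d$ ($l{\left(X,d \right)} = 8 X d - 12 = -12 + 8 X d$)
$\frac{1}{l{\left(u{\left(-3 - H \right)},9 \right)}} = \frac{1}{-12 + 8 \left(-3 - -1\right) 9} = \frac{1}{-12 + 8 \left(-3 + 1\right) 9} = \frac{1}{-12 + 8 \left(-2\right) 9} = \frac{1}{-12 - 144} = \frac{1}{-156} = - \frac{1}{156}$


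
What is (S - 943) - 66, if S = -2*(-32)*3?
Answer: -817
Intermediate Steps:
S = 192 (S = 64*3 = 192)
(S - 943) - 66 = (192 - 943) - 66 = -751 - 66 = -817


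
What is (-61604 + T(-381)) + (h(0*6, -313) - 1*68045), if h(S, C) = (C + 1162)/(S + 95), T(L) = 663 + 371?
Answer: -12217576/95 ≈ -1.2861e+5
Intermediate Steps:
T(L) = 1034
h(S, C) = (1162 + C)/(95 + S)
(-61604 + T(-381)) + (h(0*6, -313) - 1*68045) = (-61604 + 1034) + ((1162 - 313)/(95 + 0*6) - 1*68045) = -60570 + (849/(95 + 0) - 68045) = -60570 + (849/95 - 68045) = -60570 - 6463426/95 = -12217576/95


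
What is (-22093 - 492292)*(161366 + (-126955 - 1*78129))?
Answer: 22487883430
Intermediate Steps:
(-22093 - 492292)*(161366 + (-126955 - 1*78129)) = -514385*(161366 + (-126955 - 78129)) = -514385*(161366 - 205084) = -514385*(-43718) = 22487883430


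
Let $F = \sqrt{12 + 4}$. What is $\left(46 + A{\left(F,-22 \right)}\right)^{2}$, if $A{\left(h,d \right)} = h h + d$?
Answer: $1600$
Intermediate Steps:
$F = 4$ ($F = \sqrt{16} = 4$)
$A{\left(h,d \right)} = d + h^{2}$ ($A{\left(h,d \right)} = h^{2} + d = d + h^{2}$)
$\left(46 + A{\left(F,-22 \right)}\right)^{2} = \left(46 - \left(22 - 4^{2}\right)\right)^{2} = \left(46 + \left(-22 + 16\right)\right)^{2} = \left(46 - 6\right)^{2} = 40^{2} = 1600$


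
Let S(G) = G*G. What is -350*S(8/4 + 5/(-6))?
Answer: -8575/18 ≈ -476.39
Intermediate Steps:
S(G) = G²
-350*S(8/4 + 5/(-6)) = -350*(8/4 + 5/(-6))² = -350*(8*(¼) + 5*(-⅙))² = -350*(2 - ⅚)² = -350*(7/6)² = -350*49/36 = -8575/18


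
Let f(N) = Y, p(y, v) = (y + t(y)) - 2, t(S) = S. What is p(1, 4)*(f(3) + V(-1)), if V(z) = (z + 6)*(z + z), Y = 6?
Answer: 0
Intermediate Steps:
V(z) = 2*z*(6 + z) (V(z) = (6 + z)*(2*z) = 2*z*(6 + z))
p(y, v) = -2 + 2*y (p(y, v) = (y + y) - 2 = 2*y - 2 = -2 + 2*y)
f(N) = 6
p(1, 4)*(f(3) + V(-1)) = (-2 + 2*1)*(6 + 2*(-1)*(6 - 1)) = (-2 + 2)*(6 + 2*(-1)*5) = 0*(6 - 10) = 0*(-4) = 0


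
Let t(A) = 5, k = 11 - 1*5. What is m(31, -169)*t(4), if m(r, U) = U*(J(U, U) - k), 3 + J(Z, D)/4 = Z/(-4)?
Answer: -127595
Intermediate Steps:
J(Z, D) = -12 - Z (J(Z, D) = -12 + 4*(Z/(-4)) = -12 + 4*(Z*(-¼)) = -12 + 4*(-Z/4) = -12 - Z)
k = 6 (k = 11 - 5 = 6)
m(r, U) = U*(-18 - U) (m(r, U) = U*((-12 - U) - 1*6) = U*((-12 - U) - 6) = U*(-18 - U))
m(31, -169)*t(4) = -1*(-169)*(18 - 169)*5 = -1*(-169)*(-151)*5 = -25519*5 = -127595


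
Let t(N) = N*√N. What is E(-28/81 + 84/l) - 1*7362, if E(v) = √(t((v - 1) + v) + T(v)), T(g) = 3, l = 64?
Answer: -7362 + √(139968 + 13310*√10)/216 ≈ -7360.0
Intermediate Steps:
t(N) = N^(3/2)
E(v) = √(3 + (-1 + 2*v)^(3/2)) (E(v) = √(((v - 1) + v)^(3/2) + 3) = √(((-1 + v) + v)^(3/2) + 3) = √((-1 + 2*v)^(3/2) + 3) = √(3 + (-1 + 2*v)^(3/2)))
E(-28/81 + 84/l) - 1*7362 = √(3 + (-1 + 2*(-28/81 + 84/64))^(3/2)) - 1*7362 = √(3 + (-1 + 2*(-28*1/81 + 84*(1/64)))^(3/2)) - 7362 = √(3 + (-1 + 2*(-28/81 + 21/16))^(3/2)) - 7362 = √(3 + (-1 + 2*(1253/1296))^(3/2)) - 7362 = √(3 + (-1 + 1253/648)^(3/2)) - 7362 = √(3 + (605/648)^(3/2)) - 7362 = √(3 + 6655*√10/23328) - 7362 = -7362 + √(3 + 6655*√10/23328)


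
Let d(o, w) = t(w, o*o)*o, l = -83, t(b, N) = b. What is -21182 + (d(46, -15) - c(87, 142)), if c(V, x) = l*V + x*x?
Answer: -34815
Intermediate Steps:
c(V, x) = x² - 83*V (c(V, x) = -83*V + x*x = -83*V + x² = x² - 83*V)
d(o, w) = o*w (d(o, w) = w*o = o*w)
-21182 + (d(46, -15) - c(87, 142)) = -21182 + (46*(-15) - (142² - 83*87)) = -21182 + (-690 - (20164 - 7221)) = -21182 + (-690 - 1*12943) = -21182 + (-690 - 12943) = -21182 - 13633 = -34815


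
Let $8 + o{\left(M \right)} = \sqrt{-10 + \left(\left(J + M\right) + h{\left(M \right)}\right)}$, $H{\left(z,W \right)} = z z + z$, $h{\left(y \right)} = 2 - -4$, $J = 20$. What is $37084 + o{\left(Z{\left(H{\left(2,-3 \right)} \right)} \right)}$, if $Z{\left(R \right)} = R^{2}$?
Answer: $37076 + 2 \sqrt{13} \approx 37083.0$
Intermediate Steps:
$h{\left(y \right)} = 6$ ($h{\left(y \right)} = 2 + 4 = 6$)
$H{\left(z,W \right)} = z + z^{2}$ ($H{\left(z,W \right)} = z^{2} + z = z + z^{2}$)
$o{\left(M \right)} = -8 + \sqrt{16 + M}$ ($o{\left(M \right)} = -8 + \sqrt{-10 + \left(\left(20 + M\right) + 6\right)} = -8 + \sqrt{-10 + \left(26 + M\right)} = -8 + \sqrt{16 + M}$)
$37084 + o{\left(Z{\left(H{\left(2,-3 \right)} \right)} \right)} = 37084 - \left(8 - \sqrt{16 + \left(2 \left(1 + 2\right)\right)^{2}}\right) = 37084 - \left(8 - \sqrt{16 + \left(2 \cdot 3\right)^{2}}\right) = 37084 - \left(8 - \sqrt{16 + 6^{2}}\right) = 37084 - \left(8 - \sqrt{16 + 36}\right) = 37084 - \left(8 - \sqrt{52}\right) = 37084 - \left(8 - 2 \sqrt{13}\right) = 37076 + 2 \sqrt{13}$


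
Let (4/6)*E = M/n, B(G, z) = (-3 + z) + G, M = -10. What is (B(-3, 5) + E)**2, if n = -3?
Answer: 16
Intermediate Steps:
B(G, z) = -3 + G + z
E = 5 (E = 3*(-10/(-3))/2 = 3*(-10*(-1/3))/2 = (3/2)*(10/3) = 5)
(B(-3, 5) + E)**2 = ((-3 - 3 + 5) + 5)**2 = (-1 + 5)**2 = 4**2 = 16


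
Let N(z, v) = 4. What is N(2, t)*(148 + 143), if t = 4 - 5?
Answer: 1164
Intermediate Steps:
t = -1
N(2, t)*(148 + 143) = 4*(148 + 143) = 4*291 = 1164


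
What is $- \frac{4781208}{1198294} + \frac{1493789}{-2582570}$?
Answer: $- \frac{7068901370263}{1547339067790} \approx -4.5684$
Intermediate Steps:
$- \frac{4781208}{1198294} + \frac{1493789}{-2582570} = \left(-4781208\right) \frac{1}{1198294} + 1493789 \left(- \frac{1}{2582570}\right) = - \frac{2390604}{599147} - \frac{1493789}{2582570} = - \frac{7068901370263}{1547339067790}$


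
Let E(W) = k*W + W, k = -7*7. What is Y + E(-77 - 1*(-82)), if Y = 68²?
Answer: 4384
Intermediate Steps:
k = -49
Y = 4624
E(W) = -48*W (E(W) = -49*W + W = -48*W)
Y + E(-77 - 1*(-82)) = 4624 - 48*(-77 - 1*(-82)) = 4624 - 48*(-77 + 82) = 4624 - 48*5 = 4624 - 240 = 4384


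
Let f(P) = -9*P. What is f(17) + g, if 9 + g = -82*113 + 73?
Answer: -9355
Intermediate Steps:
g = -9202 (g = -9 + (-82*113 + 73) = -9 + (-9266 + 73) = -9 - 9193 = -9202)
f(17) + g = -9*17 - 9202 = -153 - 9202 = -9355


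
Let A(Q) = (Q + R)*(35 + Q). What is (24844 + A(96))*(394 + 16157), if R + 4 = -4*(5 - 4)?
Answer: 601992972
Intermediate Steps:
R = -8 (R = -4 - 4*(5 - 4) = -4 - 4*1 = -4 - 4 = -8)
A(Q) = (-8 + Q)*(35 + Q) (A(Q) = (Q - 8)*(35 + Q) = (-8 + Q)*(35 + Q))
(24844 + A(96))*(394 + 16157) = (24844 + (-280 + 96² + 27*96))*(394 + 16157) = (24844 + (-280 + 9216 + 2592))*16551 = (24844 + 11528)*16551 = 36372*16551 = 601992972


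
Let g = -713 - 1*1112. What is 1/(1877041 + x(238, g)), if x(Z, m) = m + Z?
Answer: 1/1875454 ≈ 5.3320e-7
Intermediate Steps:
g = -1825 (g = -713 - 1112 = -1825)
x(Z, m) = Z + m
1/(1877041 + x(238, g)) = 1/(1877041 + (238 - 1825)) = 1/(1877041 - 1587) = 1/1875454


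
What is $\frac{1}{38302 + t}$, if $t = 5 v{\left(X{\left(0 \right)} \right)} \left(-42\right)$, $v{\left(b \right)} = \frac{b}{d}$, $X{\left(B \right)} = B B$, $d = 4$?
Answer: $\frac{1}{38302} \approx 2.6108 \cdot 10^{-5}$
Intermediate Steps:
$X{\left(B \right)} = B^{2}$
$v{\left(b \right)} = \frac{b}{4}$
$t = 0$ ($t = 5 \frac{0^{2}}{4} \left(-42\right) = 5 \cdot \frac{1}{4} \cdot 0 \left(-42\right) = 5 \cdot 0 \left(-42\right) = 0 \left(-42\right) = 0$)
$\frac{1}{38302 + t} = \frac{1}{38302 + 0} = \frac{1}{38302}$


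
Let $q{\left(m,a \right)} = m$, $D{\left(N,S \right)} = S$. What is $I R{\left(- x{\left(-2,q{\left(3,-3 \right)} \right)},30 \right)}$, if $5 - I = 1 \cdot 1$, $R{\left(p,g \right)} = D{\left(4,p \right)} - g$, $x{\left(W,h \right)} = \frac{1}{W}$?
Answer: $-118$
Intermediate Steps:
$R{\left(p,g \right)} = p - g$
$I = 4$ ($I = 5 - 1 \cdot 1 = 5 - 1 = 4$)
$I R{\left(- x{\left(-2,q{\left(3,-3 \right)} \right)},30 \right)} = 4 \left(- \frac{1}{-2} - 30\right) = 4 \left(\left(-1\right) \left(- \frac{1}{2}\right) - 30\right) = 4 \left(\frac{1}{2} - 30\right) = 4 \left(- \frac{59}{2}\right) = -118$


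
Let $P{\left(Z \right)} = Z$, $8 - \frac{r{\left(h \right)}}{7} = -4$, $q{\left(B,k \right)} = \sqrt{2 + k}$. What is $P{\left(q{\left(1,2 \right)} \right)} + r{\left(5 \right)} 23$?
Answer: $1934$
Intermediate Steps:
$r{\left(h \right)} = 84$ ($r{\left(h \right)} = 56 - -28 = 56 + 28 = 84$)
$P{\left(q{\left(1,2 \right)} \right)} + r{\left(5 \right)} 23 = \sqrt{2 + 2} + 84 \cdot 23 = \sqrt{4} + 1932 = 2 + 1932 = 1934$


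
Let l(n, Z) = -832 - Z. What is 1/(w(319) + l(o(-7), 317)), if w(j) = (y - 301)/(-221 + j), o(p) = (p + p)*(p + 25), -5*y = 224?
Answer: -70/80677 ≈ -0.00086766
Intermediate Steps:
y = -224/5 (y = -⅕*224 = -224/5 ≈ -44.800)
o(p) = 2*p*(25 + p) (o(p) = (2*p)*(25 + p) = 2*p*(25 + p))
w(j) = -1729/(5*(-221 + j)) (w(j) = (-224/5 - 301)/(-221 + j) = -1729/(5*(-221 + j)))
1/(w(319) + l(o(-7), 317)) = 1/(-1729/(-1105 + 5*319) + (-832 - 1*317)) = 1/(-1729/(-1105 + 1595) + (-832 - 317)) = 1/(-1729/490 - 1149) = 1/(-1729*1/490 - 1149) = 1/(-247/70 - 1149) = 1/(-80677/70) = -70/80677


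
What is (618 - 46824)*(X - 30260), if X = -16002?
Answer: 2137581972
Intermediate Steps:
(618 - 46824)*(X - 30260) = (618 - 46824)*(-16002 - 30260) = -46206*(-46262) = 2137581972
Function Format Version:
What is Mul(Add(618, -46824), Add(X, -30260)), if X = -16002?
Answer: 2137581972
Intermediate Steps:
Mul(Add(618, -46824), Add(X, -30260)) = Mul(Add(618, -46824), Add(-16002, -30260)) = Mul(-46206, -46262) = 2137581972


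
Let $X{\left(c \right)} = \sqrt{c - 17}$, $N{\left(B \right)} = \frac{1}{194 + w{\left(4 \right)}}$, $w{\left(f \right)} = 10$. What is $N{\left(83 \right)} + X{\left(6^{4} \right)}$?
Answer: $\frac{1}{204} + \sqrt{1279} \approx 35.768$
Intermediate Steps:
$N{\left(B \right)} = \frac{1}{204}$ ($N{\left(B \right)} = \frac{1}{194 + 10} = \frac{1}{204}$)
$X{\left(c \right)} = \sqrt{-17 + c}$
$N{\left(83 \right)} + X{\left(6^{4} \right)} = \frac{1}{204} + \sqrt{-17 + 6^{4}} = \frac{1}{204} + \sqrt{-17 + 1296} = \frac{1}{204} + \sqrt{1279}$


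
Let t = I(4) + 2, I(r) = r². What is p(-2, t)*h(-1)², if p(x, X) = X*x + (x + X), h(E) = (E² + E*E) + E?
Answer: -20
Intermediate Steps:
h(E) = E + 2*E² (h(E) = (E² + E²) + E = 2*E² + E = E + 2*E²)
t = 18 (t = 4² + 2 = 16 + 2 = 18)
p(x, X) = X + x + X*x (p(x, X) = X*x + (X + x) = X + x + X*x)
p(-2, t)*h(-1)² = (18 - 2 + 18*(-2))*(-(1 + 2*(-1)))² = (18 - 2 - 36)*(-(1 - 2))² = -20*(-1*(-1))² = -20*1² = -20*1 = -20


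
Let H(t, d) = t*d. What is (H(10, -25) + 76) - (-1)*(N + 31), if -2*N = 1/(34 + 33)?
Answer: -19163/134 ≈ -143.01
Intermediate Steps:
H(t, d) = d*t
N = -1/134 (N = -1/(2*(34 + 33)) = -½/67 = -½*1/67 = -1/134 ≈ -0.0074627)
(H(10, -25) + 76) - (-1)*(N + 31) = (-25*10 + 76) - (-1)*(-1/134 + 31) = (-250 + 76) - (-1)*4153/134 = -174 - 1*(-4153/134) = -174 + 4153/134 = -19163/134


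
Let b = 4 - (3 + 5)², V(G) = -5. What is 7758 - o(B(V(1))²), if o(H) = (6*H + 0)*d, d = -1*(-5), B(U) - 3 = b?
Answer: -89712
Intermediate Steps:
b = -60 (b = 4 - 1*8² = 4 - 1*64 = 4 - 64 = -60)
B(U) = -57 (B(U) = 3 - 60 = -57)
d = 5
o(H) = 30*H (o(H) = (6*H + 0)*5 = (6*H)*5 = 30*H)
7758 - o(B(V(1))²) = 7758 - 30*(-57)² = 7758 - 30*3249 = 7758 - 1*97470 = 7758 - 97470 = -89712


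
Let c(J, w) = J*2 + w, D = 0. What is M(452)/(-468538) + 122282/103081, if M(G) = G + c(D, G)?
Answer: 28600289246/24148682789 ≈ 1.1843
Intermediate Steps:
c(J, w) = w + 2*J (c(J, w) = 2*J + w = w + 2*J)
M(G) = 2*G (M(G) = G + (G + 2*0) = G + (G + 0) = G + G = 2*G)
M(452)/(-468538) + 122282/103081 = (2*452)/(-468538) + 122282/103081 = 904*(-1/468538) + 122282*(1/103081) = -452/234269 + 122282/103081 = 28600289246/24148682789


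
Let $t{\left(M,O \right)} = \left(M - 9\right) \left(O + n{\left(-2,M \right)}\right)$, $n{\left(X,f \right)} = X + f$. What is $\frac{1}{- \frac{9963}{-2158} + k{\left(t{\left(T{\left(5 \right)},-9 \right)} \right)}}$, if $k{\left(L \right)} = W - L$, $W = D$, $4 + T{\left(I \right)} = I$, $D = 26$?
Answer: $- \frac{2158}{106569} \approx -0.02025$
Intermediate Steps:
$T{\left(I \right)} = -4 + I$
$W = 26$
$t{\left(M,O \right)} = \left(-9 + M\right) \left(-2 + M + O\right)$ ($t{\left(M,O \right)} = \left(M - 9\right) \left(O + \left(-2 + M\right)\right) = \left(-9 + M\right) \left(-2 + M + O\right)$)
$k{\left(L \right)} = 26 - L$
$\frac{1}{- \frac{9963}{-2158} + k{\left(t{\left(T{\left(5 \right)},-9 \right)} \right)}} = \frac{1}{- \frac{9963}{-2158} - \left(-8 + 81 + \left(-4 + 5\right)^{2} - 11 \left(-4 + 5\right) + \left(-4 + 5\right) \left(-9\right)\right)} = \frac{1}{\left(-9963\right) \left(- \frac{1}{2158}\right) - \left(74 - 11 - 9\right)} = \frac{1}{\frac{9963}{2158} + \left(26 - \left(18 + 1 - 11 + 81 - 9\right)\right)} = \frac{1}{\frac{9963}{2158} + \left(26 - 80\right)} = \frac{1}{\frac{9963}{2158} - 54} = \frac{1}{- \frac{106569}{2158}} = - \frac{2158}{106569}$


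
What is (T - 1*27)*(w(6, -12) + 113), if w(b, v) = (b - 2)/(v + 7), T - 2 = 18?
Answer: -3927/5 ≈ -785.40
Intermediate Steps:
T = 20 (T = 2 + 18 = 20)
w(b, v) = (-2 + b)/(7 + v)
(T - 1*27)*(w(6, -12) + 113) = (20 - 1*27)*((-2 + 6)/(7 - 12) + 113) = (20 - 27)*(4/(-5) + 113) = -7*(-1/5*4 + 113) = -7*(-4/5 + 113) = -7*561/5 = -3927/5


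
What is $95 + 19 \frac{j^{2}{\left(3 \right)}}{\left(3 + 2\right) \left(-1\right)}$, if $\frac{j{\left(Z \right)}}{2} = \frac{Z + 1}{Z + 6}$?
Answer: $\frac{37259}{405} \approx 91.998$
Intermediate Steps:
$j{\left(Z \right)} = \frac{2 \left(1 + Z\right)}{6 + Z}$ ($j{\left(Z \right)} = 2 \frac{Z + 1}{Z + 6} = 2 \frac{1 + Z}{6 + Z} = \frac{2 \left(1 + Z\right)}{6 + Z}$)
$95 + 19 \frac{j^{2}{\left(3 \right)}}{\left(3 + 2\right) \left(-1\right)} = 95 + 19 \frac{\left(\frac{2 \left(1 + 3\right)}{6 + 3}\right)^{2}}{\left(3 + 2\right) \left(-1\right)} = 95 + 19 \frac{\left(2 \cdot \frac{1}{9} \cdot 4\right)^{2}}{5 \left(-1\right)} = 95 + 19 \frac{\left(2 \cdot \frac{1}{9} \cdot 4\right)^{2}}{-5} = 95 + 19 \left(\frac{8}{9}\right)^{2} \left(- \frac{1}{5}\right) = 95 + 19 \cdot \frac{64}{81} \left(- \frac{1}{5}\right) = 95 + 19 \left(- \frac{64}{405}\right) = 95 - \frac{1216}{405} = \frac{37259}{405}$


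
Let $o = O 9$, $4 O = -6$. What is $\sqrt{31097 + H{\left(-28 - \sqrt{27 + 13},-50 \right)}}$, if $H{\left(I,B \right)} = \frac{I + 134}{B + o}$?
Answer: $\frac{\sqrt{501536589 + 508 \sqrt{10}}}{127} \approx 176.34$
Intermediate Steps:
$O = - \frac{3}{2}$ ($O = \frac{1}{4} \left(-6\right) = - \frac{3}{2} \approx -1.5$)
$o = - \frac{27}{2}$ ($o = \left(- \frac{3}{2}\right) 9 = - \frac{27}{2} \approx -13.5$)
$H{\left(I,B \right)} = \frac{134 + I}{- \frac{27}{2} + B}$ ($H{\left(I,B \right)} = \frac{I + 134}{B - \frac{27}{2}} = \frac{134 + I}{- \frac{27}{2} + B}$)
$\sqrt{31097 + H{\left(-28 - \sqrt{27 + 13},-50 \right)}} = \sqrt{31097 + \frac{2 \left(134 - \left(28 + \sqrt{27 + 13}\right)\right)}{-27 + 2 \left(-50\right)}} = \sqrt{31097 + \frac{2 \left(134 - \left(28 + \sqrt{40}\right)\right)}{-27 - 100}} = \sqrt{31097 + \frac{2 \left(134 - \left(28 + 2 \sqrt{10}\right)\right)}{-127}} = \sqrt{31097 + 2 \left(- \frac{1}{127}\right) \left(134 - \left(28 + 2 \sqrt{10}\right)\right)} = \sqrt{31097 + 2 \left(- \frac{1}{127}\right) \left(106 - 2 \sqrt{10}\right)} = \sqrt{31097 - \left(\frac{212}{127} - \frac{4 \sqrt{10}}{127}\right)} = \sqrt{\frac{3949107}{127} + \frac{4 \sqrt{10}}{127}}$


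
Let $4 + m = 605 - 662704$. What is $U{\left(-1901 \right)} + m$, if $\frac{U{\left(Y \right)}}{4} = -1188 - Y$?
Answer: $-659251$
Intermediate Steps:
$U{\left(Y \right)} = -4752 - 4 Y$ ($U{\left(Y \right)} = 4 \left(-1188 - Y\right) = -4752 - 4 Y$)
$m = -662103$ ($m = -4 + \left(605 - 662704\right) = -4 - 662099 = -662103$)
$U{\left(-1901 \right)} + m = \left(-4752 - -7604\right) - 662103 = \left(-4752 + 7604\right) - 662103 = 2852 - 662103 = -659251$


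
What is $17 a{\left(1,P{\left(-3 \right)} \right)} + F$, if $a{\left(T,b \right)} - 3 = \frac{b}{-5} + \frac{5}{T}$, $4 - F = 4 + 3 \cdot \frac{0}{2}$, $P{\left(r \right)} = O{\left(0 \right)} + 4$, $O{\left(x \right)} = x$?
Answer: $\frac{612}{5} \approx 122.4$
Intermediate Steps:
$P{\left(r \right)} = 4$ ($P{\left(r \right)} = 0 + 4 = 4$)
$F = 0$ ($F = 4 - \left(4 + 3 \cdot \frac{0}{2}\right) = 4 - \left(4 + 3 \cdot 0 \cdot \frac{1}{2}\right) = 4 - \left(4 + 3 \cdot 0\right) = 4 - \left(4 + 0\right) = 4 - 4 = 0$)
$a{\left(T,b \right)} = 3 + \frac{5}{T} - \frac{b}{5}$ ($a{\left(T,b \right)} = 3 + \left(\frac{b}{-5} + \frac{5}{T}\right) = 3 + \left(b \left(- \frac{1}{5}\right) + \frac{5}{T}\right) = 3 - \left(- \frac{5}{T} + \frac{b}{5}\right) = 3 + \frac{5}{T} - \frac{b}{5}$)
$17 a{\left(1,P{\left(-3 \right)} \right)} + F = 17 \left(3 + \frac{5}{1} - \frac{4}{5}\right) + 0 = 17 \left(3 + 5 \cdot 1 - \frac{4}{5}\right) + 0 = 17 \left(3 + 5 - \frac{4}{5}\right) + 0 = 17 \cdot \frac{36}{5} + 0 = \frac{612}{5} + 0 = \frac{612}{5}$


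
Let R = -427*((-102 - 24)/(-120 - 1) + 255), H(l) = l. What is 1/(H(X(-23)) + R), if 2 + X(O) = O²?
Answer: -121/13165120 ≈ -9.1909e-6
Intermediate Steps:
X(O) = -2 + O²
R = -13228887/121 (R = -427*(-126/(-121) + 255) = -427*(-126*(-1/121) + 255) = -427*(126/121 + 255) = -427*30981/121 = -13228887/121 ≈ -1.0933e+5)
1/(H(X(-23)) + R) = 1/((-2 + (-23)²) - 13228887/121) = 1/((-2 + 529) - 13228887/121) = 1/(527 - 13228887/121) = 1/(-13165120/121) = -121/13165120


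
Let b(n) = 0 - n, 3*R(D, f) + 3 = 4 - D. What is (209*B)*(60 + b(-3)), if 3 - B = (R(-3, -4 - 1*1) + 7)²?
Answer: -874874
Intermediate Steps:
R(D, f) = ⅓ - D/3 (R(D, f) = -1 + (4 - D)/3 = -1 + (4/3 - D/3) = ⅓ - D/3)
B = -598/9 (B = 3 - ((⅓ - ⅓*(-3)) + 7)² = 3 - ((⅓ + 1) + 7)² = 3 - (4/3 + 7)² = 3 - (25/3)² = 3 - 1*625/9 = 3 - 625/9 = -598/9 ≈ -66.444)
b(n) = -n
(209*B)*(60 + b(-3)) = (209*(-598/9))*(60 - 1*(-3)) = -124982*(60 + 3)/9 = -124982/9*63 = -874874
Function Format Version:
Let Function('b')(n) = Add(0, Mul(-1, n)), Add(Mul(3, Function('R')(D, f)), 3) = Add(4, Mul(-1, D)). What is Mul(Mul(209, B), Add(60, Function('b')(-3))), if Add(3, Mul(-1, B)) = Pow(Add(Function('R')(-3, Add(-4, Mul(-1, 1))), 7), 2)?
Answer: -874874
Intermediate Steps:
Function('R')(D, f) = Add(Rational(1, 3), Mul(Rational(-1, 3), D)) (Function('R')(D, f) = Add(-1, Mul(Rational(1, 3), Add(4, Mul(-1, D)))) = Add(-1, Add(Rational(4, 3), Mul(Rational(-1, 3), D))) = Add(Rational(1, 3), Mul(Rational(-1, 3), D)))
B = Rational(-598, 9) (B = Add(3, Mul(-1, Pow(Add(Add(Rational(1, 3), Mul(Rational(-1, 3), -3)), 7), 2))) = Add(3, Mul(-1, Pow(Add(Add(Rational(1, 3), 1), 7), 2))) = Add(3, Mul(-1, Pow(Add(Rational(4, 3), 7), 2))) = Add(3, Mul(-1, Pow(Rational(25, 3), 2))) = Add(3, Mul(-1, Rational(625, 9))) = Add(3, Rational(-625, 9)) = Rational(-598, 9) ≈ -66.444)
Function('b')(n) = Mul(-1, n)
Mul(Mul(209, B), Add(60, Function('b')(-3))) = Mul(Mul(209, Rational(-598, 9)), Add(60, Mul(-1, -3))) = Mul(Rational(-124982, 9), Add(60, 3)) = Mul(Rational(-124982, 9), 63) = -874874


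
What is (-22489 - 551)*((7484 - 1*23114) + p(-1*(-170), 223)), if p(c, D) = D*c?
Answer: -513331200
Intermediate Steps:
(-22489 - 551)*((7484 - 1*23114) + p(-1*(-170), 223)) = (-22489 - 551)*((7484 - 1*23114) + 223*(-1*(-170))) = -23040*((7484 - 23114) + 223*170) = -23040*(-15630 + 37910) = -23040*22280 = -513331200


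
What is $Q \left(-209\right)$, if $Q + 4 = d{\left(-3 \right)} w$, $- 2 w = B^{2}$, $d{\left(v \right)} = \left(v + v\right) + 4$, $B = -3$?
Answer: $-1045$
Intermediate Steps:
$d{\left(v \right)} = 4 + 2 v$ ($d{\left(v \right)} = 2 v + 4 = 4 + 2 v$)
$w = - \frac{9}{2}$ ($w = - \frac{\left(-3\right)^{2}}{2} = \left(- \frac{1}{2}\right) 9 = - \frac{9}{2} \approx -4.5$)
$Q = 5$ ($Q = -4 + \left(4 + 2 \left(-3\right)\right) \left(- \frac{9}{2}\right) = -4 + \left(4 - 6\right) \left(- \frac{9}{2}\right) = -4 - -9 = -4 + 9 = 5$)
$Q \left(-209\right) = 5 \left(-209\right) = -1045$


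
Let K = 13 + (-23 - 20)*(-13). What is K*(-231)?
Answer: -132132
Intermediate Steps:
K = 572 (K = 13 - 43*(-13) = 13 + 559 = 572)
K*(-231) = 572*(-231) = -132132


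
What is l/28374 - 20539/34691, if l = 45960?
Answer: 168604129/164053739 ≈ 1.0277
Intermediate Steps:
l/28374 - 20539/34691 = 45960/28374 - 20539/34691 = 45960*(1/28374) - 20539*1/34691 = 7660/4729 - 20539/34691 = 168604129/164053739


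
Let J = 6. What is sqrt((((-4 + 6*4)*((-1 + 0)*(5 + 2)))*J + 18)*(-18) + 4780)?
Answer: 2*sqrt(4894) ≈ 139.91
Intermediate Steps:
sqrt((((-4 + 6*4)*((-1 + 0)*(5 + 2)))*J + 18)*(-18) + 4780) = sqrt((((-4 + 6*4)*((-1 + 0)*(5 + 2)))*6 + 18)*(-18) + 4780) = sqrt((((-4 + 24)*(-1*7))*6 + 18)*(-18) + 4780) = sqrt(((20*(-7))*6 + 18)*(-18) + 4780) = sqrt((-140*6 + 18)*(-18) + 4780) = sqrt((-840 + 18)*(-18) + 4780) = sqrt(-822*(-18) + 4780) = sqrt(14796 + 4780) = sqrt(19576) = 2*sqrt(4894)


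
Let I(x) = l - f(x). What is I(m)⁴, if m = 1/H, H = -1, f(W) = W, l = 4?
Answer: 625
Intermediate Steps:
m = -1 (m = 1/(-1) = -1)
I(x) = 4 - x
I(m)⁴ = (4 - 1*(-1))⁴ = (4 + 1)⁴ = 5⁴ = 625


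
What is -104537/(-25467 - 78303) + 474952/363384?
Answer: 1212122809/523727190 ≈ 2.3144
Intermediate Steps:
-104537/(-25467 - 78303) + 474952/363384 = -104537/(-103770) + 474952*(1/363384) = -104537*(-1/103770) + 59369/45423 = 104537/103770 + 59369/45423 = 1212122809/523727190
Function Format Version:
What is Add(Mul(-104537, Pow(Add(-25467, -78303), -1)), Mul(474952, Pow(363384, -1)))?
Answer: Rational(1212122809, 523727190) ≈ 2.3144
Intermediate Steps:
Add(Mul(-104537, Pow(Add(-25467, -78303), -1)), Mul(474952, Pow(363384, -1))) = Add(Mul(-104537, Pow(-103770, -1)), Mul(474952, Rational(1, 363384))) = Add(Mul(-104537, Rational(-1, 103770)), Rational(59369, 45423)) = Add(Rational(104537, 103770), Rational(59369, 45423)) = Rational(1212122809, 523727190)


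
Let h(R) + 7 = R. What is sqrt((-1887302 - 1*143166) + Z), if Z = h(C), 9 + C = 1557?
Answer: I*sqrt(2028927) ≈ 1424.4*I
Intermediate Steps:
C = 1548 (C = -9 + 1557 = 1548)
h(R) = -7 + R
Z = 1541 (Z = -7 + 1548 = 1541)
sqrt((-1887302 - 1*143166) + Z) = sqrt((-1887302 - 1*143166) + 1541) = sqrt((-1887302 - 143166) + 1541) = sqrt(-2030468 + 1541) = sqrt(-2028927) = I*sqrt(2028927)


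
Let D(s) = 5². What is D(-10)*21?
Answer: 525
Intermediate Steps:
D(s) = 25
D(-10)*21 = 25*21 = 525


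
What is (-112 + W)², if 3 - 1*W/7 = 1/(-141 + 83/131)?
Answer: 2796891656881/338118544 ≈ 8271.9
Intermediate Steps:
W = 387065/18388 (W = 21 - 7/(-141 + 83/131) = 21 - 7/(-18388/131) = 21 - 7*(-131/18388) = 21 + 917/18388 = 387065/18388 ≈ 21.050)
(-112 + W)² = (-112 + 387065/18388)² = (-1672391/18388)² = 2796891656881/338118544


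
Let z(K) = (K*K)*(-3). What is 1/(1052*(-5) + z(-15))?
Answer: -1/5935 ≈ -0.00016849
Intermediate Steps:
z(K) = -3*K**2 (z(K) = K**2*(-3) = -3*K**2)
1/(1052*(-5) + z(-15)) = 1/(1052*(-5) - 3*(-15)**2) = 1/(-5260 - 3*225) = 1/(-5260 - 675) = 1/(-5935) = -1/5935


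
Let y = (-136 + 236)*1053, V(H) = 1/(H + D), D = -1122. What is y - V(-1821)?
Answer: 309897901/2943 ≈ 1.0530e+5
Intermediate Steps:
V(H) = 1/(-1122 + H) (V(H) = 1/(H - 1122) = 1/(-1122 + H))
y = 105300 (y = 100*1053 = 105300)
y - V(-1821) = 105300 - 1/(-1122 - 1821) = 105300 - 1/(-2943) = 105300 - 1*(-1/2943) = 105300 + 1/2943 = 309897901/2943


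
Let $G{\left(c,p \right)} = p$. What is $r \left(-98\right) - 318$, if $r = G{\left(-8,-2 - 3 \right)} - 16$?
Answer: $1740$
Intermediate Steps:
$r = -21$ ($r = \left(-2 - 3\right) - 16 = -5 - 16 = -21$)
$r \left(-98\right) - 318 = \left(-21\right) \left(-98\right) - 318 = 2058 - 318 = 1740$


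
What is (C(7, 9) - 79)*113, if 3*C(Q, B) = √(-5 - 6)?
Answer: -8927 + 113*I*√11/3 ≈ -8927.0 + 124.93*I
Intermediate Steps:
C(Q, B) = I*√11/3 (C(Q, B) = √(-5 - 6)/3 = √(-11)/3 = (I*√11)/3 = I*√11/3)
(C(7, 9) - 79)*113 = (I*√11/3 - 79)*113 = (-79 + I*√11/3)*113 = -8927 + 113*I*√11/3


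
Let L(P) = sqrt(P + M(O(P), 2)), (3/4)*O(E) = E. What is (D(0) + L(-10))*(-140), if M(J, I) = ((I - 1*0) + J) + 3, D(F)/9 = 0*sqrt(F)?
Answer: -140*I*sqrt(165)/3 ≈ -599.44*I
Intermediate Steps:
O(E) = 4*E/3
D(F) = 0 (D(F) = 9*(0*sqrt(F)) = 9*0 = 0)
M(J, I) = 3 + I + J (M(J, I) = ((I + 0) + J) + 3 = (I + J) + 3 = 3 + I + J)
L(P) = sqrt(5 + 7*P/3) (L(P) = sqrt(P + (3 + 2 + 4*P/3)) = sqrt(P + (5 + 4*P/3)) = sqrt(5 + 7*P/3))
(D(0) + L(-10))*(-140) = (0 + sqrt(45 + 21*(-10))/3)*(-140) = (0 + sqrt(45 - 210)/3)*(-140) = (0 + sqrt(-165)/3)*(-140) = (0 + (I*sqrt(165))/3)*(-140) = (0 + I*sqrt(165)/3)*(-140) = (I*sqrt(165)/3)*(-140) = -140*I*sqrt(165)/3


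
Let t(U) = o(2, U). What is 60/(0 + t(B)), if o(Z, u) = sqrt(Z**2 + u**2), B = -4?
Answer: 6*sqrt(5) ≈ 13.416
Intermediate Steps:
t(U) = sqrt(4 + U**2) (t(U) = sqrt(2**2 + U**2) = sqrt(4 + U**2))
60/(0 + t(B)) = 60/(0 + sqrt(4 + (-4)**2)) = 60/(0 + sqrt(4 + 16)) = 60/(0 + sqrt(20)) = 60/(0 + 2*sqrt(5)) = 60/((2*sqrt(5))) = 60*(sqrt(5)/10) = 6*sqrt(5)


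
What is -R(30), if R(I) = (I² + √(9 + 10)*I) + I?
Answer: -930 - 30*√19 ≈ -1060.8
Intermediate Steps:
R(I) = I + I² + I*√19 (R(I) = (I² + √19*I) + I = (I² + I*√19) + I = I + I² + I*√19)
-R(30) = -30*(1 + 30 + √19) = -30*(31 + √19) = -(930 + 30*√19) = -930 - 30*√19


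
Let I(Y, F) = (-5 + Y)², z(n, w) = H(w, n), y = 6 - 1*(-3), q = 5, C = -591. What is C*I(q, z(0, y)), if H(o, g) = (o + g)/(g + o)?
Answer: 0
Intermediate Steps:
H(o, g) = 1 (H(o, g) = (g + o)/(g + o) = 1)
y = 9 (y = 6 + 3 = 9)
z(n, w) = 1
C*I(q, z(0, y)) = -591*(-5 + 5)² = -591*0² = -591*0 = 0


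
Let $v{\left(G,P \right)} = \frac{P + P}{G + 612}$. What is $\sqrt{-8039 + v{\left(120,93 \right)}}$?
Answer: $\frac{i \sqrt{119648694}}{122} \approx 89.659 i$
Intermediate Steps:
$v{\left(G,P \right)} = \frac{2 P}{612 + G}$
$\sqrt{-8039 + v{\left(120,93 \right)}} = \sqrt{-8039 + 2 \cdot 93 \frac{1}{612 + 120}} = \sqrt{-8039 + 2 \cdot 93 \cdot \frac{1}{732}} = \sqrt{-8039 + \frac{31}{122}} = \sqrt{- \frac{980727}{122}} = \frac{i \sqrt{119648694}}{122}$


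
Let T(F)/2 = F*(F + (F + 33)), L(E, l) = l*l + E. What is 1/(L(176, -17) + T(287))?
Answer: 1/348883 ≈ 2.8663e-6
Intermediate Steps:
L(E, l) = E + l² (L(E, l) = l² + E = E + l²)
T(F) = 2*F*(33 + 2*F) (T(F) = 2*(F*(F + (F + 33))) = 2*(F*(F + (33 + F))) = 2*(F*(33 + 2*F)) = 2*F*(33 + 2*F))
1/(L(176, -17) + T(287)) = 1/((176 + (-17)²) + 2*287*(33 + 2*287)) = 1/((176 + 289) + 2*287*(33 + 574)) = 1/(465 + 2*287*607) = 1/(465 + 348418) = 1/348883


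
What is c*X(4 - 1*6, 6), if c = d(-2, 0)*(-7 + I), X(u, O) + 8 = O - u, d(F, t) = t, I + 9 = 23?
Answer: 0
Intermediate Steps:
I = 14 (I = -9 + 23 = 14)
X(u, O) = -8 + O - u (X(u, O) = -8 + (O - u) = -8 + O - u)
c = 0 (c = 0*(-7 + 14) = 0*7 = 0)
c*X(4 - 1*6, 6) = 0*(-8 + 6 - (4 - 1*6)) = 0*(-8 + 6 - (4 - 6)) = 0*(-8 + 6 - 1*(-2)) = 0*(-8 + 6 + 2) = 0*0 = 0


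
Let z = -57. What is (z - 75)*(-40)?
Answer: 5280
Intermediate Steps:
(z - 75)*(-40) = (-57 - 75)*(-40) = -132*(-40) = 5280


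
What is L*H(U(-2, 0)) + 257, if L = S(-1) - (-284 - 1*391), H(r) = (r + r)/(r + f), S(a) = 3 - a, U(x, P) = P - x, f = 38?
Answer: 3249/10 ≈ 324.90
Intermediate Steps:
H(r) = 2*r/(38 + r) (H(r) = (r + r)/(r + 38) = (2*r)/(38 + r) = 2*r/(38 + r))
L = 679 (L = (3 - 1*(-1)) - (-284 - 1*391) = (3 + 1) - (-284 - 391) = 4 - 1*(-675) = 4 + 675 = 679)
L*H(U(-2, 0)) + 257 = 679*(2*(0 - 1*(-2))/(38 + (0 - 1*(-2)))) + 257 = 679*(2*(0 + 2)/(38 + (0 + 2))) + 257 = 679*(2*2/(38 + 2)) + 257 = 679*(2*2/40) + 257 = 679*(2*2*(1/40)) + 257 = 679*(⅒) + 257 = 679/10 + 257 = 3249/10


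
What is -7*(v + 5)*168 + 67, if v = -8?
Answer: 3595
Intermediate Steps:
-7*(v + 5)*168 + 67 = -7*(-8 + 5)*168 + 67 = -7*(-3)*168 + 67 = 21*168 + 67 = 3528 + 67 = 3595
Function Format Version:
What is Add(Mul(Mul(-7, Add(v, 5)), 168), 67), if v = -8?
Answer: 3595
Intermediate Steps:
Add(Mul(Mul(-7, Add(v, 5)), 168), 67) = Add(Mul(Mul(-7, Add(-8, 5)), 168), 67) = Add(Mul(Mul(-7, -3), 168), 67) = Add(Mul(21, 168), 67) = Add(3528, 67) = 3595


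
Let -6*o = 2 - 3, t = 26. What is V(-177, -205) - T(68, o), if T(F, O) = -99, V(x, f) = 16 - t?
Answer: 89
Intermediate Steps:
V(x, f) = -10 (V(x, f) = 16 - 1*26 = 16 - 26 = -10)
o = ⅙ (o = -(2 - 3)/6 = -⅙*(-1) = ⅙ ≈ 0.16667)
V(-177, -205) - T(68, o) = -10 - 1*(-99) = -10 + 99 = 89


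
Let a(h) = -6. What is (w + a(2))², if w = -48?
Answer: 2916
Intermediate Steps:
(w + a(2))² = (-48 - 6)² = (-54)² = 2916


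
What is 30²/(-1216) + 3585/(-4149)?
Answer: -674455/420432 ≈ -1.6042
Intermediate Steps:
30²/(-1216) + 3585/(-4149) = 900*(-1/1216) + 3585*(-1/4149) = -225/304 - 1195/1383 = -674455/420432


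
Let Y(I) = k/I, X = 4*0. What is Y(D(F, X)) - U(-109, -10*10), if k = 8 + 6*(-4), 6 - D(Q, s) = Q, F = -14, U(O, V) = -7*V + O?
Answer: -2959/5 ≈ -591.80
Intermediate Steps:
X = 0
U(O, V) = O - 7*V
D(Q, s) = 6 - Q
k = -16 (k = 8 - 24 = -16)
Y(I) = -16/I
Y(D(F, X)) - U(-109, -10*10) = -16/(6 - 1*(-14)) - (-109 - (-70)*10) = -16/(6 + 14) - (-109 - 7*(-100)) = -16/20 - (-109 + 700) = -16*1/20 - 1*591 = -⅘ - 591 = -2959/5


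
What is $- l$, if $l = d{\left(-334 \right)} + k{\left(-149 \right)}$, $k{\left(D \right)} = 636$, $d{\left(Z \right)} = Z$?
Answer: $-302$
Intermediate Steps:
$l = 302$ ($l = -334 + 636 = 302$)
$- l = \left(-1\right) 302 = -302$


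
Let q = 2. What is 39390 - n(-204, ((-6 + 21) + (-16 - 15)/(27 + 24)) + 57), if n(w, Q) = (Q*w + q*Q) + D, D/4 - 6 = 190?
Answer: 2704388/51 ≈ 53027.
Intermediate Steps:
D = 784 (D = 24 + 4*190 = 24 + 760 = 784)
n(w, Q) = 784 + 2*Q + Q*w (n(w, Q) = (Q*w + 2*Q) + 784 = (2*Q + Q*w) + 784 = 784 + 2*Q + Q*w)
39390 - n(-204, ((-6 + 21) + (-16 - 15)/(27 + 24)) + 57) = 39390 - (784 + 2*(((-6 + 21) + (-16 - 15)/(27 + 24)) + 57) + (((-6 + 21) + (-16 - 15)/(27 + 24)) + 57)*(-204)) = 39390 - (784 + 2*((15 - 31/51) + 57) + ((15 - 31/51) + 57)*(-204)) = 39390 - (784 + 2*(734/51 + 57) + (734/51 + 57)*(-204)) = 39390 - (784 + 2*(3641/51) + (3641/51)*(-204)) = 39390 - (784 + 7282/51 - 14564) = 39390 - 1*(-695498/51) = 39390 + 695498/51 = 2704388/51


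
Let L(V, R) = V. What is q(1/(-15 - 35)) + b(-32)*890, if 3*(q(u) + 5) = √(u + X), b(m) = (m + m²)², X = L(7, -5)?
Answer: 875816955 + √698/30 ≈ 8.7582e+8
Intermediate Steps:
X = 7
q(u) = -5 + √(7 + u)/3 (q(u) = -5 + √(u + 7)/3 = -5 + √(7 + u)/3)
q(1/(-15 - 35)) + b(-32)*890 = (-5 + √(7 + 1/(-15 - 35))/3) + ((-32)²*(1 - 32)²)*890 = (-5 + √(7 + 1/(-50))/3) + (1024*(-31)²)*890 = (-5 + √(7 - 1/50)/3) + (1024*961)*890 = (-5 + √(349/50)/3) + 984064*890 = (-5 + (√698/10)/3) + 875816960 = (-5 + √698/30) + 875816960 = 875816955 + √698/30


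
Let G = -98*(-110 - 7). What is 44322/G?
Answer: 7387/1911 ≈ 3.8655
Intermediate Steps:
G = 11466 (G = -98*(-117) = 11466)
44322/G = 44322/11466 = 44322*(1/11466) = 7387/1911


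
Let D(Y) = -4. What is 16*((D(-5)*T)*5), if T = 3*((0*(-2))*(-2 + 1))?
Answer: 0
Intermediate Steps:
T = 0 (T = 3*(0*(-1)) = 3*0 = 0)
16*((D(-5)*T)*5) = 16*(-4*0*5) = 16*(0*5) = 16*0 = 0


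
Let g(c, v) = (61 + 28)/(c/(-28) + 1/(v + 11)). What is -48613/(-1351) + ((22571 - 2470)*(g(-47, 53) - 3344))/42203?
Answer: -1352769842527/883170123 ≈ -1531.7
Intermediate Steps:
g(c, v) = 89/(1/(11 + v) - c/28) (g(c, v) = 89/(c*(-1/28) + 1/(11 + v)) = 89/(-c/28 + 1/(11 + v)) = 89/(1/(11 + v) - c/28))
-48613/(-1351) + ((22571 - 2470)*(g(-47, 53) - 3344))/42203 = -48613/(-1351) + ((22571 - 2470)*(2492*(-11 - 1*53)/(-28 + 11*(-47) - 47*53) - 3344))/42203 = -48613*(-1/1351) + (20101*(2492*(-11 - 53)/(-28 - 517 - 2491) - 3344))*(1/42203) = 48613/1351 + (20101*(2492*(-64)/(-3036) - 3344))*(1/42203) = 48613/1351 + (20101*(2492*(-1/3036)*(-64) - 3344))*(1/42203) = 48613/1351 + (20101*(39872/759 - 3344))*(1/42203) = 48613/1351 + (20101*(-2498224/759))*(1/42203) = 48613/1351 - 50216800624/759*1/42203 = 48613/1351 - 50216800624/32032077 = -1352769842527/883170123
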